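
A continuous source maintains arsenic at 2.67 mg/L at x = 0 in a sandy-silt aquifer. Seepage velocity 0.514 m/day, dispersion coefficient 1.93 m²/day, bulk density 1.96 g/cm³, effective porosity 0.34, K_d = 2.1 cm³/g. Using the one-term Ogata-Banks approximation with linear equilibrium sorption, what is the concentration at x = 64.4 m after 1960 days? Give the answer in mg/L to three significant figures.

1.86 mg/L

Retardation factor R = 1 + ρ_b·K_d/n = 1 + 1.96 × 2.1/0.34 = 13.11.
Sorption retards both mechanisms: v_R = v/R = 0.03921 m/day, D_R = D/R = 0.1472 m²/day.
v_R·t = 0.03921 × 1960 = 76.8516 m; 2√(D_R t) = 33.97 m; argument = (64.4 − 76.8516)/33.97 = -0.3665.
C = C₀ × ½·erfc(-0.3665) = 2.67 × 0.6979 = 1.86 mg/L.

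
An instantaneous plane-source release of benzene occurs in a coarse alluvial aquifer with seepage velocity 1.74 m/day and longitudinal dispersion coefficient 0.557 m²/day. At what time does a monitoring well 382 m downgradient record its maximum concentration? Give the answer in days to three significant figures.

For the 1D instantaneous-source solution, setting ∂C/∂t = 0 at fixed x gives v²t² + 2Dt − x² = 0, so t = (√(D² + v²x²) − D)/v².
√(D² + v²x²) = √(0.557² + 1.74² × 382²) = 664.7; v² = 3.0276.
t = (664.7 − 0.557)/3.0276 = 219 days (vs. the pure-advection estimate x/v = 220 d).

219 days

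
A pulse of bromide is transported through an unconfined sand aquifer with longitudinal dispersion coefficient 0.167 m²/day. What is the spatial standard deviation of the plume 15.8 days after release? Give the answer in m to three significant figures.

2.30 m

Dispersive spreading gives a Gaussian with σ² = 2Dt; advection only shifts the center.
σ = √(2 × 0.167 × 15.8) = 2.30 m.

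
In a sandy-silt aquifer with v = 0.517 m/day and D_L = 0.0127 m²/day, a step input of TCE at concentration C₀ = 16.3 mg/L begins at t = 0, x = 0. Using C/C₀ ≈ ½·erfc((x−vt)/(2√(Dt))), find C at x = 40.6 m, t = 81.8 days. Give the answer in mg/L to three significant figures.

14.3 mg/L

For a continuous step input, C/C₀ ≈ ½·erfc((x−vt)/(2√(Dt))).
vt = 0.517 × 81.8 = 42.2906 m and 2√(Dt) = 2√(0.0127 × 81.8) = 2.038 m.
Argument (x−vt)/(2√(Dt)) = (40.6 − 42.2906)/2.038 = -0.8295; ½·erfc(-0.8295) = 0.8796.
C = 16.3 × 0.8796 = 14.3 mg/L.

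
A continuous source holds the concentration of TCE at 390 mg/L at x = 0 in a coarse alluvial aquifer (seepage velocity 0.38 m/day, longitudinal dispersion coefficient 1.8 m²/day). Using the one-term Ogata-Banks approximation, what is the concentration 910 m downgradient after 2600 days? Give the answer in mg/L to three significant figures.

308 mg/L

For a continuous step input, C/C₀ ≈ ½·erfc((x−vt)/(2√(Dt))).
vt = 0.38 × 2600 = 988 m and 2√(Dt) = 2√(1.8 × 2600) = 136.8 m.
Argument (x−vt)/(2√(Dt)) = (910 − 988)/136.8 = -0.5702; ½·erfc(-0.5702) = 0.7900.
C = 390 × 0.7900 = 308 mg/L.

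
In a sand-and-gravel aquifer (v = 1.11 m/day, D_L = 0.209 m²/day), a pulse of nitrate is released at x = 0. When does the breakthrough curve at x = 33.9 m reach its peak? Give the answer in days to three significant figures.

For the 1D instantaneous-source solution, setting ∂C/∂t = 0 at fixed x gives v²t² + 2Dt − x² = 0, so t = (√(D² + v²x²) − D)/v².
√(D² + v²x²) = √(0.209² + 1.11² × 33.9²) = 37.63; v² = 1.2321.
t = (37.63 − 0.209)/1.2321 = 30.4 days (vs. the pure-advection estimate x/v = 30.5 d).

30.4 days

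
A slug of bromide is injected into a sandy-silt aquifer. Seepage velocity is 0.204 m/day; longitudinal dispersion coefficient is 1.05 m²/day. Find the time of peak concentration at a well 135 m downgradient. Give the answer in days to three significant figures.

For the 1D instantaneous-source solution, setting ∂C/∂t = 0 at fixed x gives v²t² + 2Dt − x² = 0, so t = (√(D² + v²x²) − D)/v².
√(D² + v²x²) = √(1.05² + 0.204² × 135²) = 27.56; v² = 0.041616.
t = (27.56 − 1.05)/0.041616 = 637 days (vs. the pure-advection estimate x/v = 662 d).

637 days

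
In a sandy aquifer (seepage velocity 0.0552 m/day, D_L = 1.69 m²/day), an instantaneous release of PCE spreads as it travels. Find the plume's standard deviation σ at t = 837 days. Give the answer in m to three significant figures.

53.2 m

Dispersive spreading gives a Gaussian with σ² = 2Dt; advection only shifts the center.
σ = √(2 × 1.69 × 837) = 53.2 m.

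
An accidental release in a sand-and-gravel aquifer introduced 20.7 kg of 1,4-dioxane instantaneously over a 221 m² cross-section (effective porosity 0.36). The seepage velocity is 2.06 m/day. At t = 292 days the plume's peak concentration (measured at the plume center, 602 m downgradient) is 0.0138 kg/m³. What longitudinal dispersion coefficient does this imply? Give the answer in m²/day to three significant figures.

At the plume center C_max = M/(n_e·A·√(4πDt)), so D = M²/(4πt·(n_e·A·C_max)²).
n_e·A·C_max = 0.36 × 221 × 0.0138 = 1.098 kg/m.
D = 20.7²/(4π × 292 × 1.098²) = 0.0969 m²/day.

0.0969 m²/day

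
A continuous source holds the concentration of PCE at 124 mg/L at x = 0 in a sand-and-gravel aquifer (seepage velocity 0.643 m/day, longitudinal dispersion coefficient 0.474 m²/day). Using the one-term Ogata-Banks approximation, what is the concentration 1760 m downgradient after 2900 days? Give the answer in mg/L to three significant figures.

For a continuous step input, C/C₀ ≈ ½·erfc((x−vt)/(2√(Dt))).
vt = 0.643 × 2900 = 1864.7 m and 2√(Dt) = 2√(0.474 × 2900) = 74.15 m.
Argument (x−vt)/(2√(Dt)) = (1760 − 1864.7)/74.15 = -1.412; ½·erfc(-1.412) = 0.9771.
C = 124 × 0.9771 = 121 mg/L.

121 mg/L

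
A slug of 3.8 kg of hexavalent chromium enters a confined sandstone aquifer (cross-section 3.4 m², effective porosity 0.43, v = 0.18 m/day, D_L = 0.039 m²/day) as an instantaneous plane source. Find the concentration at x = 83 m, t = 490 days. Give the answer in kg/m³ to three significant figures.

0.118 kg/m³

For an instantaneous plane source, C(x,t) = M/(n_e·A·√(4πDt)) · exp(−(x−vt)²/(4Dt)), with n_e·A the pore (flow) area.
Plume center vt = 0.18 × 490 = 88.2 m, so the well at 83 m is 5.2 m upgradient of the peak.
√(4πDt) = 15.50 m, giving peak height M/(n_e·A·√(4πDt)) = 3.8/(0.43 × 3.4 × 15.50) = 0.1677 kg/m³.
(x−vt)²/(4Dt) = (-5.2)²/(4 × 0.039 × 490) = 0.3537; exp(−0.3537) = 0.7021.
C = 0.1677 × 0.7021 = 0.118 kg/m³.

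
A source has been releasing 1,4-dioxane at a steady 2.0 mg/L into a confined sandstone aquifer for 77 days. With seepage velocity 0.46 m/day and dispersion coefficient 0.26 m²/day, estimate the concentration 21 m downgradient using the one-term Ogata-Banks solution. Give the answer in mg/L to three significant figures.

1.98 mg/L

For a continuous step input, C/C₀ ≈ ½·erfc((x−vt)/(2√(Dt))).
vt = 0.46 × 77 = 35.42 m and 2√(Dt) = 2√(0.26 × 77) = 8.949 m.
Argument (x−vt)/(2√(Dt)) = (21 − 35.42)/8.949 = -1.611; ½·erfc(-1.611) = 0.9886.
C = 2.0 × 0.9886 = 1.98 mg/L.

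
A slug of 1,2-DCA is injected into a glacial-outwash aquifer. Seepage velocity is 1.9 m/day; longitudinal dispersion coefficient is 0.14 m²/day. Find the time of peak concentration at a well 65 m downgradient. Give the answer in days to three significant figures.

For the 1D instantaneous-source solution, setting ∂C/∂t = 0 at fixed x gives v²t² + 2Dt − x² = 0, so t = (√(D² + v²x²) − D)/v².
√(D² + v²x²) = √(0.14² + 1.9² × 65²) = 123.5; v² = 3.61.
t = (123.5 − 0.14)/3.61 = 34.2 days (vs. the pure-advection estimate x/v = 34.2 d).

34.2 days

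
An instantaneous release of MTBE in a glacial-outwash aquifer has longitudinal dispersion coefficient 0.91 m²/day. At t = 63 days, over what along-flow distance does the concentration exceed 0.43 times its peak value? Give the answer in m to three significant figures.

27.8 m

The plume is Gaussian with σ = √(2Dt) = √(2 × 0.91 × 63) = 10.71 m.
C/C_peak = exp(−Δx²/(2σ²)) = 0.43 ⇒ Δx = σ·√(−2 ln 0.43) = 10.71 × 1.299 = 13.91 m.
Width = 2Δx = 27.8 m.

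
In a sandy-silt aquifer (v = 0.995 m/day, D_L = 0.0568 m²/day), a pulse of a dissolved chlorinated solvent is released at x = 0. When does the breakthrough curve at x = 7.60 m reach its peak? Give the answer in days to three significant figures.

7.58 days

For the 1D instantaneous-source solution, setting ∂C/∂t = 0 at fixed x gives v²t² + 2Dt − x² = 0, so t = (√(D² + v²x²) − D)/v².
√(D² + v²x²) = √(0.0568² + 0.995² × 7.60²) = 7.562; v² = 0.990025.
t = (7.562 − 0.0568)/0.990025 = 7.58 days (vs. the pure-advection estimate x/v = 7.64 d).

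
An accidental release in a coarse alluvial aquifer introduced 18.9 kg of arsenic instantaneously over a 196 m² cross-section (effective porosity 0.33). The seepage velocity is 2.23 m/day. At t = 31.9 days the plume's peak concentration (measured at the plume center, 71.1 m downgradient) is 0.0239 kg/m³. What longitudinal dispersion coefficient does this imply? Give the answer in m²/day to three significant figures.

At the plume center C_max = M/(n_e·A·√(4πDt)), so D = M²/(4πt·(n_e·A·C_max)²).
n_e·A·C_max = 0.33 × 196 × 0.0239 = 1.546 kg/m.
D = 18.9²/(4π × 31.9 × 1.546²) = 0.373 m²/day.

0.373 m²/day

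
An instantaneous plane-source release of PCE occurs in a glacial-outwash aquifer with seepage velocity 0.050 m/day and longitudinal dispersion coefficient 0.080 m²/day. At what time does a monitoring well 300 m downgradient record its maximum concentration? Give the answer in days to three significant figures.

5970 days

For the 1D instantaneous-source solution, setting ∂C/∂t = 0 at fixed x gives v²t² + 2Dt − x² = 0, so t = (√(D² + v²x²) − D)/v².
√(D² + v²x²) = √(0.080² + 0.050² × 300²) = 15.00; v² = 0.0025.
t = (15.00 − 0.080)/0.0025 = 5970 days (vs. the pure-advection estimate x/v = 6000 d).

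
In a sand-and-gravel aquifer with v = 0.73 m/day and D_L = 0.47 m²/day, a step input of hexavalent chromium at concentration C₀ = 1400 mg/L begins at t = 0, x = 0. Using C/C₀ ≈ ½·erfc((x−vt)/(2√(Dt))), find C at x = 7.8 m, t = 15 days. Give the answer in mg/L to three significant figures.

For a continuous step input, C/C₀ ≈ ½·erfc((x−vt)/(2√(Dt))).
vt = 0.73 × 15 = 10.95 m and 2√(Dt) = 2√(0.47 × 15) = 5.310 m.
Argument (x−vt)/(2√(Dt)) = (7.8 − 10.95)/5.310 = -0.5932; ½·erfc(-0.5932) = 0.7992.
C = 1400 × 0.7992 = 1120 mg/L.

1120 mg/L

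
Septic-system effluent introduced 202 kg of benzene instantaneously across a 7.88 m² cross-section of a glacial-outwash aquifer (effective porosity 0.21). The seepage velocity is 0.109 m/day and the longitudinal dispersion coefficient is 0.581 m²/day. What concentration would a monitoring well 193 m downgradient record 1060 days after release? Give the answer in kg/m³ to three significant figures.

0.121 kg/m³

For an instantaneous plane source, C(x,t) = M/(n_e·A·√(4πDt)) · exp(−(x−vt)²/(4Dt)), with n_e·A the pore (flow) area.
Plume center vt = 0.109 × 1060 = 115.54 m, so the well at 193 m is 77.46 m downgradient of the peak.
√(4πDt) = 87.97 m, giving peak height M/(n_e·A·√(4πDt)) = 202/(0.21 × 7.88 × 87.97) = 1.388 kg/m³.
(x−vt)²/(4Dt) = (77.46)²/(4 × 0.581 × 1060) = 2.436; exp(−2.436) = 0.08751.
C = 1.388 × 0.08751 = 0.121 kg/m³.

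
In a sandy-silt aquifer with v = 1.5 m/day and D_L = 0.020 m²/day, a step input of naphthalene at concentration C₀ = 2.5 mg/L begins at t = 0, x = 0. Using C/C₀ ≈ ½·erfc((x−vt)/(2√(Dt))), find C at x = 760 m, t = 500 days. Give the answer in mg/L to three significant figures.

For a continuous step input, C/C₀ ≈ ½·erfc((x−vt)/(2√(Dt))).
vt = 1.5 × 500 = 750 m and 2√(Dt) = 2√(0.020 × 500) = 6.325 m.
Argument (x−vt)/(2√(Dt)) = (760 − 750)/6.325 = 1.581; ½·erfc(1.581) = 0.01268.
C = 2.5 × 0.01268 = 0.0317 mg/L.

0.0317 mg/L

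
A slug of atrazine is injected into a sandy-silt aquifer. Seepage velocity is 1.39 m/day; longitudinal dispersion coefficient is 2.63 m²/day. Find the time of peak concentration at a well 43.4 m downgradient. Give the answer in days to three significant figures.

29.9 days

For the 1D instantaneous-source solution, setting ∂C/∂t = 0 at fixed x gives v²t² + 2Dt − x² = 0, so t = (√(D² + v²x²) − D)/v².
√(D² + v²x²) = √(2.63² + 1.39² × 43.4²) = 60.38; v² = 1.9321.
t = (60.38 − 2.63)/1.9321 = 29.9 days (vs. the pure-advection estimate x/v = 31.2 d).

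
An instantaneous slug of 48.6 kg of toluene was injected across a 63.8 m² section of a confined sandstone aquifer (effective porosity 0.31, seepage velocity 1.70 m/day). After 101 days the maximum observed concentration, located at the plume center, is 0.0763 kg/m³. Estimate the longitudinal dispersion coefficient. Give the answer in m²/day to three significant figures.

At the plume center C_max = M/(n_e·A·√(4πDt)), so D = M²/(4πt·(n_e·A·C_max)²).
n_e·A·C_max = 0.31 × 63.8 × 0.0763 = 1.509 kg/m.
D = 48.6²/(4π × 101 × 1.509²) = 0.817 m²/day.

0.817 m²/day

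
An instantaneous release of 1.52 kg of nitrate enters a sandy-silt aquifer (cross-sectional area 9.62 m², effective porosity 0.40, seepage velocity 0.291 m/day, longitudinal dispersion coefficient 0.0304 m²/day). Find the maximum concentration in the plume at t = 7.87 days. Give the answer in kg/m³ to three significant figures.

0.228 kg/m³

The peak of an instantaneous 1D plume sits at x = vt; there the Gaussian factor is 1 and C_max = M/(n_e·A·√(4πDt)), where n_e·A is the pore area the mass is dissolved in.
√(4πDt) = √(4π × 0.0304 × 7.87) = 1.734 m, so C_max = 1.52/(0.40 × 9.62 × 1.734) = 0.228 kg/m³.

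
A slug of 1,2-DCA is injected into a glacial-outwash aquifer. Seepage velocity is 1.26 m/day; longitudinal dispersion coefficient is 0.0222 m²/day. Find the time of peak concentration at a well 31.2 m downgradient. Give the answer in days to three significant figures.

24.7 days

For the 1D instantaneous-source solution, setting ∂C/∂t = 0 at fixed x gives v²t² + 2Dt − x² = 0, so t = (√(D² + v²x²) − D)/v².
√(D² + v²x²) = √(0.0222² + 1.26² × 31.2²) = 39.31; v² = 1.5876.
t = (39.31 − 0.0222)/1.5876 = 24.7 days (vs. the pure-advection estimate x/v = 24.8 d).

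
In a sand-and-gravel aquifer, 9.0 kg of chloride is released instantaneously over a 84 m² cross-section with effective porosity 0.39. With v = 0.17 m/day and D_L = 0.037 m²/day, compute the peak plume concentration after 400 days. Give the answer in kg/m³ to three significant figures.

0.0201 kg/m³

The peak of an instantaneous 1D plume sits at x = vt; there the Gaussian factor is 1 and C_max = M/(n_e·A·√(4πDt)), where n_e·A is the pore area the mass is dissolved in.
√(4πDt) = √(4π × 0.037 × 400) = 13.64 m, so C_max = 9.0/(0.39 × 84 × 13.64) = 0.0201 kg/m³.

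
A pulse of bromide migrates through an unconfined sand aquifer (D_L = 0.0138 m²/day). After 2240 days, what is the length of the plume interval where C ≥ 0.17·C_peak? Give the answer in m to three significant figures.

29.6 m

The plume is Gaussian with σ = √(2Dt) = √(2 × 0.0138 × 2240) = 7.863 m.
C/C_peak = exp(−Δx²/(2σ²)) = 0.17 ⇒ Δx = σ·√(−2 ln 0.17) = 7.863 × 1.883 = 14.81 m.
Width = 2Δx = 29.6 m.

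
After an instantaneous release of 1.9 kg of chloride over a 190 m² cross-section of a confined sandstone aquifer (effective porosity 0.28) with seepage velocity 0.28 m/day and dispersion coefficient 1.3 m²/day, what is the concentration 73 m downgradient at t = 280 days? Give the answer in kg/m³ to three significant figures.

For an instantaneous plane source, C(x,t) = M/(n_e·A·√(4πDt)) · exp(−(x−vt)²/(4Dt)), with n_e·A the pore (flow) area.
Plume center vt = 0.28 × 280 = 78.4 m, so the well at 73 m is 5.4 m upgradient of the peak.
√(4πDt) = 67.63 m, giving peak height M/(n_e·A·√(4πDt)) = 1.9/(0.28 × 190 × 67.63) = 0.0005281 kg/m³.
(x−vt)²/(4Dt) = (-5.4)²/(4 × 1.3 × 280) = 0.02003; exp(−0.02003) = 0.9802.
C = 0.0005281 × 0.9802 = 0.000518 kg/m³.

0.000518 kg/m³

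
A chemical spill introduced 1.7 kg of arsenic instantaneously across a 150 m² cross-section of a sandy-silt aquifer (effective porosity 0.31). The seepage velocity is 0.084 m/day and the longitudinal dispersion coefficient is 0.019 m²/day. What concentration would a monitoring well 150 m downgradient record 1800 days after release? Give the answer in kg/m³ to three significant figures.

0.00175 kg/m³

For an instantaneous plane source, C(x,t) = M/(n_e·A·√(4πDt)) · exp(−(x−vt)²/(4Dt)), with n_e·A the pore (flow) area.
Plume center vt = 0.084 × 1800 = 151.2 m, so the well at 150 m is 1.2 m upgradient of the peak.
√(4πDt) = 20.73 m, giving peak height M/(n_e·A·√(4πDt)) = 1.7/(0.31 × 150 × 20.73) = 0.001764 kg/m³.
(x−vt)²/(4Dt) = (-1.2)²/(4 × 0.019 × 1800) = 0.01053; exp(−0.01053) = 0.9895.
C = 0.001764 × 0.9895 = 0.00175 kg/m³.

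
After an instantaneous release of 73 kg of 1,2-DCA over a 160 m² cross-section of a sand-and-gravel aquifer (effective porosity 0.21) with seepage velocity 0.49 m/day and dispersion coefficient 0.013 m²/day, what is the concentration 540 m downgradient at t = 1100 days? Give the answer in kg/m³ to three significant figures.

0.159 kg/m³

For an instantaneous plane source, C(x,t) = M/(n_e·A·√(4πDt)) · exp(−(x−vt)²/(4Dt)), with n_e·A the pore (flow) area.
Plume center vt = 0.49 × 1100 = 539 m, so the well at 540 m is 1 m downgradient of the peak.
√(4πDt) = 13.41 m, giving peak height M/(n_e·A·√(4πDt)) = 73/(0.21 × 160 × 13.41) = 0.1620 kg/m³.
(x−vt)²/(4Dt) = (1)²/(4 × 0.013 × 1100) = 0.01748; exp(−0.01748) = 0.9827.
C = 0.1620 × 0.9827 = 0.159 kg/m³.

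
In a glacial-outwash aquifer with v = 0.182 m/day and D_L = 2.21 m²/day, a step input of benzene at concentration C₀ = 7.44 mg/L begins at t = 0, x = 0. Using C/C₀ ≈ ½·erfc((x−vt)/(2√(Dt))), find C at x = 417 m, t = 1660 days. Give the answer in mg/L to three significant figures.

For a continuous step input, C/C₀ ≈ ½·erfc((x−vt)/(2√(Dt))).
vt = 0.182 × 1660 = 302.12 m and 2√(Dt) = 2√(2.21 × 1660) = 121.1 m.
Argument (x−vt)/(2√(Dt)) = (417 − 302.12)/121.1 = 0.9486; ½·erfc(0.9486) = 0.08988.
C = 7.44 × 0.08988 = 0.669 mg/L.

0.669 mg/L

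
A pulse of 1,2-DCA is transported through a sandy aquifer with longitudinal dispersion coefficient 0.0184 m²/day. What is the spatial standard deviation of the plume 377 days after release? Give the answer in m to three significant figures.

Dispersive spreading gives a Gaussian with σ² = 2Dt; advection only shifts the center.
σ = √(2 × 0.0184 × 377) = 3.72 m.

3.72 m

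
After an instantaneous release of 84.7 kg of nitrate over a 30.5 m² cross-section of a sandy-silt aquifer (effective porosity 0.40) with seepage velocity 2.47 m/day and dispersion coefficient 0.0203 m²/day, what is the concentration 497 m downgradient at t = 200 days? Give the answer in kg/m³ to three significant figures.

For an instantaneous plane source, C(x,t) = M/(n_e·A·√(4πDt)) · exp(−(x−vt)²/(4Dt)), with n_e·A the pore (flow) area.
Plume center vt = 2.47 × 200 = 494 m, so the well at 497 m is 3 m downgradient of the peak.
√(4πDt) = 7.143 m, giving peak height M/(n_e·A·√(4πDt)) = 84.7/(0.40 × 30.5 × 7.143) = 0.9719 kg/m³.
(x−vt)²/(4Dt) = (3)²/(4 × 0.0203 × 200) = 0.5542; exp(−0.5542) = 0.5745.
C = 0.9719 × 0.5745 = 0.558 kg/m³.

0.558 kg/m³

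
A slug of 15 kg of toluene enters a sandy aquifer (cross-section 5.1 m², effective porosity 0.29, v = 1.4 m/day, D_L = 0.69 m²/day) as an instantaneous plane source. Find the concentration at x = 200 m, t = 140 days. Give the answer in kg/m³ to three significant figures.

For an instantaneous plane source, C(x,t) = M/(n_e·A·√(4πDt)) · exp(−(x−vt)²/(4Dt)), with n_e·A the pore (flow) area.
Plume center vt = 1.4 × 140 = 196 m, so the well at 200 m is 4 m downgradient of the peak.
√(4πDt) = 34.84 m, giving peak height M/(n_e·A·√(4πDt)) = 15/(0.29 × 5.1 × 34.84) = 0.2911 kg/m³.
(x−vt)²/(4Dt) = (4)²/(4 × 0.69 × 140) = 0.04141; exp(−0.04141) = 0.9594.
C = 0.2911 × 0.9594 = 0.279 kg/m³.

0.279 kg/m³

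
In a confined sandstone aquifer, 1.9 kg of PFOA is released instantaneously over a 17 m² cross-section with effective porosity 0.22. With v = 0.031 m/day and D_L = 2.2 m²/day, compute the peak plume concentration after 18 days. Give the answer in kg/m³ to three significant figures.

The peak of an instantaneous 1D plume sits at x = vt; there the Gaussian factor is 1 and C_max = M/(n_e·A·√(4πDt)), where n_e·A is the pore area the mass is dissolved in.
√(4πDt) = √(4π × 2.2 × 18) = 22.31 m, so C_max = 1.9/(0.22 × 17 × 22.31) = 0.0228 kg/m³.

0.0228 kg/m³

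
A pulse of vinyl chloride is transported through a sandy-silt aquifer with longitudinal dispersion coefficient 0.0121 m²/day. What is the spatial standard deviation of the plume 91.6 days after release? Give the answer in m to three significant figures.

1.49 m

Dispersive spreading gives a Gaussian with σ² = 2Dt; advection only shifts the center.
σ = √(2 × 0.0121 × 91.6) = 1.49 m.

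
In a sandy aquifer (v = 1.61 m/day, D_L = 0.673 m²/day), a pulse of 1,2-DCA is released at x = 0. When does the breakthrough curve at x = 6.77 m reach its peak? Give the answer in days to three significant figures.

3.95 days

For the 1D instantaneous-source solution, setting ∂C/∂t = 0 at fixed x gives v²t² + 2Dt − x² = 0, so t = (√(D² + v²x²) − D)/v².
√(D² + v²x²) = √(0.673² + 1.61² × 6.77²) = 10.92; v² = 2.5921.
t = (10.92 − 0.673)/2.5921 = 3.95 days (vs. the pure-advection estimate x/v = 4.20 d).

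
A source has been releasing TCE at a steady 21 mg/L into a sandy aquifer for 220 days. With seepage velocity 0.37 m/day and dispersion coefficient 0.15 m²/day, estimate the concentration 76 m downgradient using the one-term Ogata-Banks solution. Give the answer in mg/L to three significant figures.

For a continuous step input, C/C₀ ≈ ½·erfc((x−vt)/(2√(Dt))).
vt = 0.37 × 220 = 81.4 m and 2√(Dt) = 2√(0.15 × 220) = 11.49 m.
Argument (x−vt)/(2√(Dt)) = (76 − 81.4)/11.49 = -0.4700; ½·erfc(-0.4700) = 0.7469.
C = 21 × 0.7469 = 15.7 mg/L.

15.7 mg/L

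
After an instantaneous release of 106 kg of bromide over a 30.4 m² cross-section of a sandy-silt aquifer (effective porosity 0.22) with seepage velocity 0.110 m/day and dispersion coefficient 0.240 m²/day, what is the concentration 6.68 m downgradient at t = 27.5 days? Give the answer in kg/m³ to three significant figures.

For an instantaneous plane source, C(x,t) = M/(n_e·A·√(4πDt)) · exp(−(x−vt)²/(4Dt)), with n_e·A the pore (flow) area.
Plume center vt = 0.110 × 27.5 = 3.025 m, so the well at 6.68 m is 3.655 m downgradient of the peak.
√(4πDt) = 9.107 m, giving peak height M/(n_e·A·√(4πDt)) = 106/(0.22 × 30.4 × 9.107) = 1.740 kg/m³.
(x−vt)²/(4Dt) = (3.655)²/(4 × 0.240 × 27.5) = 0.5060; exp(−0.5060) = 0.6029.
C = 1.740 × 0.6029 = 1.05 kg/m³.

1.05 kg/m³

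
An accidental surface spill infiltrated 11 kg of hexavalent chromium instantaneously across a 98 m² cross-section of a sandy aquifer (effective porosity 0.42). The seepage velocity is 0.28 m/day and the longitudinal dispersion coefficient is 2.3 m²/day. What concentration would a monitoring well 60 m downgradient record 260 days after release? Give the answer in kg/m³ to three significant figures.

0.00288 kg/m³

For an instantaneous plane source, C(x,t) = M/(n_e·A·√(4πDt)) · exp(−(x−vt)²/(4Dt)), with n_e·A the pore (flow) area.
Plume center vt = 0.28 × 260 = 72.8 m, so the well at 60 m is 12.8 m upgradient of the peak.
√(4πDt) = 86.69 m, giving peak height M/(n_e·A·√(4πDt)) = 11/(0.42 × 98 × 86.69) = 0.003083 kg/m³.
(x−vt)²/(4Dt) = (-12.8)²/(4 × 2.3 × 260) = 0.06849; exp(−0.06849) = 0.9338.
C = 0.003083 × 0.9338 = 0.00288 kg/m³.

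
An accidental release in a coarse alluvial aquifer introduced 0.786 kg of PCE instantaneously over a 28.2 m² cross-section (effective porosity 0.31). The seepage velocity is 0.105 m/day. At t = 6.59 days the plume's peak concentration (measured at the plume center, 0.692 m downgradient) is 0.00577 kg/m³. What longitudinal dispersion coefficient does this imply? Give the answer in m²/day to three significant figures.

At the plume center C_max = M/(n_e·A·√(4πDt)), so D = M²/(4πt·(n_e·A·C_max)²).
n_e·A·C_max = 0.31 × 28.2 × 0.00577 = 0.05044 kg/m.
D = 0.786²/(4π × 6.59 × 0.05044²) = 2.93 m²/day.

2.93 m²/day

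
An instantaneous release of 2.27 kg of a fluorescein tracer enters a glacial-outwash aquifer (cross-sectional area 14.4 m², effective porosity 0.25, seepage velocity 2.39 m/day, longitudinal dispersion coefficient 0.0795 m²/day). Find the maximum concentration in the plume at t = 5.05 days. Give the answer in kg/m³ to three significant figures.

The peak of an instantaneous 1D plume sits at x = vt; there the Gaussian factor is 1 and C_max = M/(n_e·A·√(4πDt)), where n_e·A is the pore area the mass is dissolved in.
√(4πDt) = √(4π × 0.0795 × 5.05) = 2.246 m, so C_max = 2.27/(0.25 × 14.4 × 2.246) = 0.281 kg/m³.

0.281 kg/m³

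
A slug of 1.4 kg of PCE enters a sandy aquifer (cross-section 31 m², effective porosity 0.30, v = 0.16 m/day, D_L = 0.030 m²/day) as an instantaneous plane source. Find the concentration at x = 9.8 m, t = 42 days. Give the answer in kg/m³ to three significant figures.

For an instantaneous plane source, C(x,t) = M/(n_e·A·√(4πDt)) · exp(−(x−vt)²/(4Dt)), with n_e·A the pore (flow) area.
Plume center vt = 0.16 × 42 = 6.72 m, so the well at 9.8 m is 3.08 m downgradient of the peak.
√(4πDt) = 3.979 m, giving peak height M/(n_e·A·√(4πDt)) = 1.4/(0.30 × 31 × 3.979) = 0.03783 kg/m³.
(x−vt)²/(4Dt) = (3.08)²/(4 × 0.030 × 42) = 1.882; exp(−1.882) = 0.1523.
C = 0.03783 × 0.1523 = 0.00576 kg/m³.

0.00576 kg/m³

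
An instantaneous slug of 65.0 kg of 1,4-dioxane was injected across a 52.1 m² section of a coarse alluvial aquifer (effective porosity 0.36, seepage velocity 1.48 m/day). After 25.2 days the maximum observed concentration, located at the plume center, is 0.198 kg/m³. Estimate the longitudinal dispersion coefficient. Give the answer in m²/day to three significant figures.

0.967 m²/day

At the plume center C_max = M/(n_e·A·√(4πDt)), so D = M²/(4πt·(n_e·A·C_max)²).
n_e·A·C_max = 0.36 × 52.1 × 0.198 = 3.714 kg/m.
D = 65.0²/(4π × 25.2 × 3.714²) = 0.967 m²/day.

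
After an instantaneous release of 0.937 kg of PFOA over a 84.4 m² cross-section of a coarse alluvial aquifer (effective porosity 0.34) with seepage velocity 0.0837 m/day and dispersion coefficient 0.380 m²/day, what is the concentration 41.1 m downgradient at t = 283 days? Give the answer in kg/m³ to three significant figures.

For an instantaneous plane source, C(x,t) = M/(n_e·A·√(4πDt)) · exp(−(x−vt)²/(4Dt)), with n_e·A the pore (flow) area.
Plume center vt = 0.0837 × 283 = 23.6871 m, so the well at 41.1 m is 17.4129 m downgradient of the peak.
√(4πDt) = 36.76 m, giving peak height M/(n_e·A·√(4πDt)) = 0.937/(0.34 × 84.4 × 36.76) = 0.0008883 kg/m³.
(x−vt)²/(4Dt) = (17.4129)²/(4 × 0.380 × 283) = 0.7049; exp(−0.7049) = 0.4942.
C = 0.0008883 × 0.4942 = 0.000439 kg/m³.

0.000439 kg/m³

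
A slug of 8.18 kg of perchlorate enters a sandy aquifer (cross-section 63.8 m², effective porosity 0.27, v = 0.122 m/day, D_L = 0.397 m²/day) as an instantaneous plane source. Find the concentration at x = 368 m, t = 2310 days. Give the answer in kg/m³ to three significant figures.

0.000584 kg/m³

For an instantaneous plane source, C(x,t) = M/(n_e·A·√(4πDt)) · exp(−(x−vt)²/(4Dt)), with n_e·A the pore (flow) area.
Plume center vt = 0.122 × 2310 = 281.82 m, so the well at 368 m is 86.18 m downgradient of the peak.
√(4πDt) = 107.4 m, giving peak height M/(n_e·A·√(4πDt)) = 8.18/(0.27 × 63.8 × 107.4) = 0.004421 kg/m³.
(x−vt)²/(4Dt) = (86.18)²/(4 × 0.397 × 2310) = 2.025; exp(−2.025) = 0.1320.
C = 0.004421 × 0.1320 = 0.000584 kg/m³.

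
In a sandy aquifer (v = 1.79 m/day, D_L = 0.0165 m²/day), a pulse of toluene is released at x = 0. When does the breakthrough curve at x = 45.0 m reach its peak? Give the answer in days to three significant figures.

For the 1D instantaneous-source solution, setting ∂C/∂t = 0 at fixed x gives v²t² + 2Dt − x² = 0, so t = (√(D² + v²x²) − D)/v².
√(D² + v²x²) = √(0.0165² + 1.79² × 45.0²) = 80.55; v² = 3.2041.
t = (80.55 − 0.0165)/3.2041 = 25.1 days (vs. the pure-advection estimate x/v = 25.1 d).

25.1 days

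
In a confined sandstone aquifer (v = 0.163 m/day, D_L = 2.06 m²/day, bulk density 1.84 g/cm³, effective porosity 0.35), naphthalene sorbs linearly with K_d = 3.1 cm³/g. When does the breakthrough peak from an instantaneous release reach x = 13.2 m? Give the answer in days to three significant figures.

Retardation factor R = 1 + ρ_b·K_d/n = 1 + 1.84 × 3.1/0.35 = 17.30.
Sorption retards both mechanisms: v_R = v/R = 0.009422 m/day, D_R = D/R = 0.1191 m²/day.
Peak time from v_R²t² + 2D_R t − x² = 0: t = (√(D_R² + v_R²x²) − D_R)/v_R².
√(D_R² + v_R²x²) = √(0.1191² + 0.009422² × 13.2²) = 0.1722; v_R² = 8.877e-05.
t = (0.1722 − 0.1191)/8.877e-05 = 598 days.

598 days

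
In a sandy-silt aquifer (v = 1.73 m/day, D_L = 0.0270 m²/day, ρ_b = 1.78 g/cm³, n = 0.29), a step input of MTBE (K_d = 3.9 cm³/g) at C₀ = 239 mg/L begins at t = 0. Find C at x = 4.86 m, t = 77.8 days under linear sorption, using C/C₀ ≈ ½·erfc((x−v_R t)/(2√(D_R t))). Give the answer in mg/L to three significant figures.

216 mg/L

Retardation factor R = 1 + ρ_b·K_d/n = 1 + 1.78 × 3.9/0.29 = 24.94.
Sorption retards both mechanisms: v_R = v/R = 0.06937 m/day, D_R = D/R = 0.001083 m²/day.
v_R·t = 0.06937 × 77.8 = 5.396986 m; 2√(D_R t) = 0.5805 m; argument = (4.86 − 5.396986)/0.5805 = -0.9250.
C = C₀ × ½·erfc(-0.9250) = 239 × 0.9046 = 216 mg/L.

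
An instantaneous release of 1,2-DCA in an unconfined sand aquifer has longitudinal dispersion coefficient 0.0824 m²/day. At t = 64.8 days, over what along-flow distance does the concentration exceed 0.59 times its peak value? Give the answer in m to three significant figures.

The plume is Gaussian with σ = √(2Dt) = √(2 × 0.0824 × 64.8) = 3.268 m.
C/C_peak = exp(−Δx²/(2σ²)) = 0.59 ⇒ Δx = σ·√(−2 ln 0.59) = 3.268 × 1.027 = 3.356 m.
Width = 2Δx = 6.71 m.

6.71 m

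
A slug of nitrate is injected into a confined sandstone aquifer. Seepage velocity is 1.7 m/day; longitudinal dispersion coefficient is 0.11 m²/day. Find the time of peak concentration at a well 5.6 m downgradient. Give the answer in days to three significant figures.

For the 1D instantaneous-source solution, setting ∂C/∂t = 0 at fixed x gives v²t² + 2Dt − x² = 0, so t = (√(D² + v²x²) − D)/v².
√(D² + v²x²) = √(0.11² + 1.7² × 5.6²) = 9.521; v² = 2.89.
t = (9.521 − 0.11)/2.89 = 3.26 days (vs. the pure-advection estimate x/v = 3.29 d).

3.26 days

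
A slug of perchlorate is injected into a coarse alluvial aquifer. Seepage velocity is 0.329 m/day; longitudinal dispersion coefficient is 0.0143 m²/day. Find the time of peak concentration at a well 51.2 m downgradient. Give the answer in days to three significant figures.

For the 1D instantaneous-source solution, setting ∂C/∂t = 0 at fixed x gives v²t² + 2Dt − x² = 0, so t = (√(D² + v²x²) − D)/v².
√(D² + v²x²) = √(0.0143² + 0.329² × 51.2²) = 16.84; v² = 0.108241.
t = (16.84 − 0.0143)/0.108241 = 155 days (vs. the pure-advection estimate x/v = 156 d).

155 days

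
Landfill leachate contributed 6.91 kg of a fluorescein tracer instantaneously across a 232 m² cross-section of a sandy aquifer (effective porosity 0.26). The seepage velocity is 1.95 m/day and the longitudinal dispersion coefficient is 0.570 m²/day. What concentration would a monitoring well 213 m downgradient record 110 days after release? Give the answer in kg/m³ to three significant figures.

0.00404 kg/m³

For an instantaneous plane source, C(x,t) = M/(n_e·A·√(4πDt)) · exp(−(x−vt)²/(4Dt)), with n_e·A the pore (flow) area.
Plume center vt = 1.95 × 110 = 214.5 m, so the well at 213 m is 1.5 m upgradient of the peak.
√(4πDt) = 28.07 m, giving peak height M/(n_e·A·√(4πDt)) = 6.91/(0.26 × 232 × 28.07) = 0.004081 kg/m³.
(x−vt)²/(4Dt) = (-1.5)²/(4 × 0.570 × 110) = 0.008971; exp(−0.008971) = 0.9911.
C = 0.004081 × 0.9911 = 0.00404 kg/m³.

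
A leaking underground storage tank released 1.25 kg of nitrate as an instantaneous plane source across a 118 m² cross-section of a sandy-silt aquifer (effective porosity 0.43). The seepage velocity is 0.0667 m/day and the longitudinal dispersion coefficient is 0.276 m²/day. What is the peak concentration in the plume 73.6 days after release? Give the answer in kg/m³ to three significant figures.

The peak of an instantaneous 1D plume sits at x = vt; there the Gaussian factor is 1 and C_max = M/(n_e·A·√(4πDt)), where n_e·A is the pore area the mass is dissolved in.
√(4πDt) = √(4π × 0.276 × 73.6) = 15.98 m, so C_max = 1.25/(0.43 × 118 × 15.98) = 0.00154 kg/m³.

0.00154 kg/m³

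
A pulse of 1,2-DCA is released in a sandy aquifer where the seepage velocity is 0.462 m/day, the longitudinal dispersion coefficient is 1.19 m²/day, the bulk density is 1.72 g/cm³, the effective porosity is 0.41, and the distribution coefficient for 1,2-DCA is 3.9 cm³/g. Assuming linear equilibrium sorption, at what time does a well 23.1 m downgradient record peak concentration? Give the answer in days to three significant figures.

777 days

Retardation factor R = 1 + ρ_b·K_d/n = 1 + 1.72 × 3.9/0.41 = 17.36.
Sorption retards both mechanisms: v_R = v/R = 0.02661 m/day, D_R = D/R = 0.06855 m²/day.
Peak time from v_R²t² + 2D_R t − x² = 0: t = (√(D_R² + v_R²x²) − D_R)/v_R².
√(D_R² + v_R²x²) = √(0.06855² + 0.02661² × 23.1²) = 0.6185; v_R² = 0.0007081.
t = (0.6185 − 0.06855)/0.0007081 = 777 days.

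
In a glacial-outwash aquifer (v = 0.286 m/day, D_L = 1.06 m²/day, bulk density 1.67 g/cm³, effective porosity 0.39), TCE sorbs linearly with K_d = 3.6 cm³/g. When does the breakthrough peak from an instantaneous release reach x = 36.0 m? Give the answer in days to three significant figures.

1860 days

Retardation factor R = 1 + ρ_b·K_d/n = 1 + 1.67 × 3.6/0.39 = 16.42.
Sorption retards both mechanisms: v_R = v/R = 0.01742 m/day, D_R = D/R = 0.06456 m²/day.
Peak time from v_R²t² + 2D_R t − x² = 0: t = (√(D_R² + v_R²x²) − D_R)/v_R².
√(D_R² + v_R²x²) = √(0.06456² + 0.01742² × 36.0²) = 0.6304; v_R² = 0.0003035.
t = (0.6304 − 0.06456)/0.0003035 = 1860 days.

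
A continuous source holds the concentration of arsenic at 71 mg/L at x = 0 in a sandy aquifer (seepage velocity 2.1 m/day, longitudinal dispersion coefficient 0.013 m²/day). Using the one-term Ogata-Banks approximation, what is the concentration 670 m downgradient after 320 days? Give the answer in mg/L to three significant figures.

For a continuous step input, C/C₀ ≈ ½·erfc((x−vt)/(2√(Dt))).
vt = 2.1 × 320 = 672 m and 2√(Dt) = 2√(0.013 × 320) = 4.079 m.
Argument (x−vt)/(2√(Dt)) = (670 − 672)/4.079 = -0.4903; ½·erfc(-0.4903) = 0.7560.
C = 71 × 0.7560 = 53.7 mg/L.

53.7 mg/L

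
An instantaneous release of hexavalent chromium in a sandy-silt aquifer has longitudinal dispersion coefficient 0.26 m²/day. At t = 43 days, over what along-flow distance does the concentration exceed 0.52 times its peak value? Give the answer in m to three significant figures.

10.8 m

The plume is Gaussian with σ = √(2Dt) = √(2 × 0.26 × 43) = 4.729 m.
C/C_peak = exp(−Δx²/(2σ²)) = 0.52 ⇒ Δx = σ·√(−2 ln 0.52) = 4.729 × 1.144 = 5.410 m.
Width = 2Δx = 10.8 m.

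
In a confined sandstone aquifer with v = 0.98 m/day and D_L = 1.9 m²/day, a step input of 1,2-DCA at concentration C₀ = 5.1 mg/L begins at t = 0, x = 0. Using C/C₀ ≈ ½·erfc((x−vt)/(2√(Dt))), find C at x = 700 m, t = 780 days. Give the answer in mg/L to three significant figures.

For a continuous step input, C/C₀ ≈ ½·erfc((x−vt)/(2√(Dt))).
vt = 0.98 × 780 = 764.4 m and 2√(Dt) = 2√(1.9 × 780) = 76.99 m.
Argument (x−vt)/(2√(Dt)) = (700 − 764.4)/76.99 = -0.8365; ½·erfc(-0.8365) = 0.8816.
C = 5.1 × 0.8816 = 4.50 mg/L.

4.50 mg/L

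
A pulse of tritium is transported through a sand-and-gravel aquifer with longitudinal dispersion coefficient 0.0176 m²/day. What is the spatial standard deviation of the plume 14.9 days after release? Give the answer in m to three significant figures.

0.724 m

Dispersive spreading gives a Gaussian with σ² = 2Dt; advection only shifts the center.
σ = √(2 × 0.0176 × 14.9) = 0.724 m.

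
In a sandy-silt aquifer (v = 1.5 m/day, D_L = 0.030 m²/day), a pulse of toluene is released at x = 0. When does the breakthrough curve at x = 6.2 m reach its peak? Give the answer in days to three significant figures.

4.12 days

For the 1D instantaneous-source solution, setting ∂C/∂t = 0 at fixed x gives v²t² + 2Dt − x² = 0, so t = (√(D² + v²x²) − D)/v².
√(D² + v²x²) = √(0.030² + 1.5² × 6.2²) = 9.300; v² = 2.25.
t = (9.300 − 0.030)/2.25 = 4.12 days (vs. the pure-advection estimate x/v = 4.13 d).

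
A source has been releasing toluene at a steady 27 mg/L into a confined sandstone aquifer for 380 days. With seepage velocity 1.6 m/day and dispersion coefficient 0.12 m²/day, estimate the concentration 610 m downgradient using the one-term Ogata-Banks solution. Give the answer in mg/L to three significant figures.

For a continuous step input, C/C₀ ≈ ½·erfc((x−vt)/(2√(Dt))).
vt = 1.6 × 380 = 608 m and 2√(Dt) = 2√(0.12 × 380) = 13.51 m.
Argument (x−vt)/(2√(Dt)) = (610 − 608)/13.51 = 0.1480; ½·erfc(0.1480) = 0.4171.
C = 27 × 0.4171 = 11.3 mg/L.

11.3 mg/L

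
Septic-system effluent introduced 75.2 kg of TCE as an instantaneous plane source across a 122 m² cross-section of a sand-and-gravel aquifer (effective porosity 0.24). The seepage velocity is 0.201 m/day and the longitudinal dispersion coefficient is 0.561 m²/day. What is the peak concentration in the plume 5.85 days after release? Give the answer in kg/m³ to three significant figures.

0.400 kg/m³

The peak of an instantaneous 1D plume sits at x = vt; there the Gaussian factor is 1 and C_max = M/(n_e·A·√(4πDt)), where n_e·A is the pore area the mass is dissolved in.
√(4πDt) = √(4π × 0.561 × 5.85) = 6.422 m, so C_max = 75.2/(0.24 × 122 × 6.422) = 0.400 kg/m³.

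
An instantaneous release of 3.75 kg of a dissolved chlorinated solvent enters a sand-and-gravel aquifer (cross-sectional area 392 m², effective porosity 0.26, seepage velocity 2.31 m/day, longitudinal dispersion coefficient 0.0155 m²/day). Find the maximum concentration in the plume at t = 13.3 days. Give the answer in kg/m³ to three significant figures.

0.0229 kg/m³

The peak of an instantaneous 1D plume sits at x = vt; there the Gaussian factor is 1 and C_max = M/(n_e·A·√(4πDt)), where n_e·A is the pore area the mass is dissolved in.
√(4πDt) = √(4π × 0.0155 × 13.3) = 1.610 m, so C_max = 3.75/(0.26 × 392 × 1.610) = 0.0229 kg/m³.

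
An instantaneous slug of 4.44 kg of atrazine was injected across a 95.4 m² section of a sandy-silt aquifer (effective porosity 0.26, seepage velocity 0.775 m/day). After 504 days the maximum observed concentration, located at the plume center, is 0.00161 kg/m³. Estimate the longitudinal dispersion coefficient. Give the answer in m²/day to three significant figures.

At the plume center C_max = M/(n_e·A·√(4πDt)), so D = M²/(4πt·(n_e·A·C_max)²).
n_e·A·C_max = 0.26 × 95.4 × 0.00161 = 0.03993 kg/m.
D = 4.44²/(4π × 504 × 0.03993²) = 1.95 m²/day.

1.95 m²/day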